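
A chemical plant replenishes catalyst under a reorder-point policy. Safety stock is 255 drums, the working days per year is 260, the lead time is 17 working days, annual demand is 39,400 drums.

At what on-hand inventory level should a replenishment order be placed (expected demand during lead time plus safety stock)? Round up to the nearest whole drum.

Daily demand d = 39,400 / 260 = 151.538 drums/day
Demand during lead time = 151.538 × 17 = 2,576.15
Reorder point = 2,576.15 + 255 = 2,831.15 → round up

2,832 drums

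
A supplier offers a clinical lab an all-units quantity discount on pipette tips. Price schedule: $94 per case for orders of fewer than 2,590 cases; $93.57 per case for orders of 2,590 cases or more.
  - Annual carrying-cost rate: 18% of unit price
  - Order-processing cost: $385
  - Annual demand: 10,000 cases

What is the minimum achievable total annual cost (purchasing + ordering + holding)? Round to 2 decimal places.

$951,414.20

H₁ = 18%×$94 = $16.9200;  H₂ = 18%×$93.57 = $16.8426
EOQ₁ = √(2×10,000×385/16.9200) = 674.60  (< 2,590, feasible at tier 1)
EOQ₂ = √(2×10,000×385/16.8426) = 676.15  (< 2,590 → use Q = 2,590 at tier-2 price)
TC(tier 1 (EOQ₁), Q≈674.6) = $951,414.20
TC(tier 2, Q≈2,590.0) = $958,997.65
Minimum at tier 1 (EOQ₁): $951,414.20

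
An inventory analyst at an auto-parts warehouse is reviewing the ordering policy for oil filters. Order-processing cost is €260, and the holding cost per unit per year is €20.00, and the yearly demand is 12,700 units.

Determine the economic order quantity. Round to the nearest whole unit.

2DS/H = 2·12,700·260/20 = 330,200.00
EOQ = √330,200.00 ≈ 574.63

575 units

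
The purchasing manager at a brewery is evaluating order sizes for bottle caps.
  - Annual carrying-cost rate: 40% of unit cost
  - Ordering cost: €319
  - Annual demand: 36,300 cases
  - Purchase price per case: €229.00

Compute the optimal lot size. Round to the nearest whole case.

503 cases

Holding cost per case per year: H = 40% × €229 = €91.6000
Q* = √(2·D·S / H) = √(2·36,300·319 / 91.6) = √252,831.9 ≈ 502.82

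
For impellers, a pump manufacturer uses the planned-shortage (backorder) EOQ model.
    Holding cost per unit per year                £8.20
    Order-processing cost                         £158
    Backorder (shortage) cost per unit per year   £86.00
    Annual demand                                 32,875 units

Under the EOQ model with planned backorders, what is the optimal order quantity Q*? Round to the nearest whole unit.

1,178 units

Basic EOQ = √(2·32,875·158/8.2) = 1,125.562
Backorder adjustment √((H+b)/b) = √((8.2+86)/86) = 1.0466
Q* = 1,125.562 × 1.0466 ≈ 1,178.00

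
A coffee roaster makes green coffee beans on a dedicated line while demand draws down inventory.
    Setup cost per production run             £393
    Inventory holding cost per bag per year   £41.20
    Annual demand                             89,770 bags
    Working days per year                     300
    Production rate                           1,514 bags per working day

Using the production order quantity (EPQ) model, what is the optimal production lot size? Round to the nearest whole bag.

1,461 bags

d = 89,770/300 = 299.2333 bags/day;  effective holding cost H(1 − d/p) = 41.2·(1 − 299.2333/1514) = 33.05706
Q* = √(2DS / H_eff) = √(2·89,770·393 / 33.05706) ≈ 1,460.98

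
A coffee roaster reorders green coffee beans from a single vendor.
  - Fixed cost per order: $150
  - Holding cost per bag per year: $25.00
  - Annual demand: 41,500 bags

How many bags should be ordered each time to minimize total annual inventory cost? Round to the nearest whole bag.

2DS/H = 2·41,500·150/25 = 498,000.00
EOQ = √498,000.00 ≈ 705.69

706 bags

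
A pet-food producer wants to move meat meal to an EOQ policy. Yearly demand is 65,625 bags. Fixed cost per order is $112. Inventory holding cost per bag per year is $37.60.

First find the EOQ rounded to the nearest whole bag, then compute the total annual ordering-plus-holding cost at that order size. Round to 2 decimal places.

$23,510.00

Q* = √(2·D·S / H) = √(2·65,625·112 / 37.6) = √390,957.4 ≈ 625.27 → Q = 625 bags
Ordering: D/Q × S = 65,625/625 × $112 = $11,760.00
Holding:  Q/2 × H = 625/2 × $37.6 = $11,750.00
Total = $11,760.00 + $11,750.00 = $23,510.00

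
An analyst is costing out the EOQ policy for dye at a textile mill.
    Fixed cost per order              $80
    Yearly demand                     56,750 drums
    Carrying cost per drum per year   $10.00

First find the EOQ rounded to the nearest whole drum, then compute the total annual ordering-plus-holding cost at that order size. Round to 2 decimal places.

2DS/H = 2·56,750·80/10 = 908,000.00
EOQ = √908,000.00 ≈ 952.89 → Q = 953 drums
Ordering: D/Q × S = 56,750/953 × $80 = $4,763.90
Holding:  Q/2 × H = 953/2 × $10 = $4,765.00
Total = $4,763.90 + $4,765.00 = $9,528.90

$9,528.90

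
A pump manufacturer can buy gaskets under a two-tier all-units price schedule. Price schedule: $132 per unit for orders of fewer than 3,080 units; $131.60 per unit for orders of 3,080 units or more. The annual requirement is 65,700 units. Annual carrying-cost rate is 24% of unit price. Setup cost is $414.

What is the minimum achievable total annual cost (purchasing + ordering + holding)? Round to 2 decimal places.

$8,703,590.46

H₁ = 24%×$132 = $31.6800;  H₂ = 24%×$131.60 = $31.5840
EOQ₁ = √(2×65,700×414/31.6800) = 1,310.40  (< 3,080, feasible at tier 1)
EOQ₂ = √(2×65,700×414/31.5840) = 1,312.39  (< 3,080 → use Q = 3,080 at tier-2 price)
TC(tier 1 (EOQ₁), Q≈1,310.4) = $8,713,913.60
TC(tier 2, Q≈3,080.0) = $8,703,590.46
Minimum at tier 2: $8,703,590.46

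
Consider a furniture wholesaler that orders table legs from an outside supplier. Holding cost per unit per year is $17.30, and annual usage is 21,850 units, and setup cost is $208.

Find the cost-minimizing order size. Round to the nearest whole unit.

Optimal lot size Q* = (2 × 21,850 × $208 / $17.3)^½ ≈ 724.85

725 units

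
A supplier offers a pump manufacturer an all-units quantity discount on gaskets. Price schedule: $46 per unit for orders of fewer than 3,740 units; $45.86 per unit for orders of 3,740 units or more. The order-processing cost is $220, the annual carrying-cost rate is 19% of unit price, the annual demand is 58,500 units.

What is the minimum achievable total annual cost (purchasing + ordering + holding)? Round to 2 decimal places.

$2,702,545.23

H₁ = 19%×$46 = $8.7400;  H₂ = 19%×$45.86 = $8.7134
EOQ₁ = √(2×58,500×220/8.7400) = 1,716.12  (< 3,740, feasible at tier 1)
EOQ₂ = √(2×58,500×220/8.7134) = 1,718.74  (< 3,740 → use Q = 3,740 at tier-2 price)
TC(tier 1 (EOQ₁), Q≈1,716.1) = $2,705,998.92
TC(tier 2, Q≈3,740.0) = $2,702,545.23
Minimum at tier 2: $2,702,545.23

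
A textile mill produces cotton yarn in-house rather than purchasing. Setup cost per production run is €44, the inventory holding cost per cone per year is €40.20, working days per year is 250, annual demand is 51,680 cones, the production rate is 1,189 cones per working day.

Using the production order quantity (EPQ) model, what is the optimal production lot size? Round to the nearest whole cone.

Daily demand d = 51,680/250 = 206.720; p = 1189; 1 − d/p = 0.82614
EPQ = √(2DS / (H(1 − d/p)))
    = √(2 × 51,680 × 44 / (40.2 × 0.82614)) ≈ 370.05

370 cones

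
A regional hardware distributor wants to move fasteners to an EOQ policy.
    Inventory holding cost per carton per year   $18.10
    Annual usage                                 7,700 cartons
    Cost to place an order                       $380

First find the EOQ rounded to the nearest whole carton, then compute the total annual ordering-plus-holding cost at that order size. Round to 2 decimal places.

$10,291.81

Optimal lot size Q* = (2 × 7,700 × $380 / $18.1)^½ ≈ 568.61 → Q = 569 cartons
Annual ordering cost = (D/Q)·S = (7,700/569) × 380 = $5,142.36
Annual holding cost  = (Q/2)·H = (569/2) × 18.1 = $5,149.45
Total = $5,142.36 + $5,149.45 = $10,291.81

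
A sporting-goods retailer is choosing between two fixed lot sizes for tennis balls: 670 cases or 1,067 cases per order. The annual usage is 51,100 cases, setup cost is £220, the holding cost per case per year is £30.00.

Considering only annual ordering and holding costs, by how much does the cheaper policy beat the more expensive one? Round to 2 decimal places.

Annual cost at Q: ordering D·S/Q plus holding Q·H/2.
TC(670) = (51,100/670)×220 + (670/2)×30 = £26,829.10
TC(1,067) = (51,100/1,067)×220 + (1,067/2)×30 = £26,541.08
|ΔTC| = |£26,829.10 − £26,541.08| = £288.02

£288.02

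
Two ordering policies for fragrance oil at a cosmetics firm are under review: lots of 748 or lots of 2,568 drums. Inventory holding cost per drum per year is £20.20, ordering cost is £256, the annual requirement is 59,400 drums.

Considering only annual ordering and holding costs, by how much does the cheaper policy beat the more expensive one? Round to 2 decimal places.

TC(Q) = (D/Q)S + (Q/2)H
TC(748) = (59,400/748)×256 + (748/2)×20.2 = £27,884.21
TC(2,568) = (59,400/2,568)×256 + (2,568/2)×20.2 = £31,858.30
Cheaper: Q = 748.  Difference = £3,974.08

£3,974.08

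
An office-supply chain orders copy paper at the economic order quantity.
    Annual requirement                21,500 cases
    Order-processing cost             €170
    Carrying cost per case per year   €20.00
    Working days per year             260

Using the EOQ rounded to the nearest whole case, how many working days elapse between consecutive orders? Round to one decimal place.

7.3 days

Q* = √(2·D·S / H) = √(2·21,500·170 / 20) = √365,500.0 ≈ 604.57 → Q = 605 cases
Days between orders = 260 / (D/Q) = 260 / 35.537 ≈ 7.316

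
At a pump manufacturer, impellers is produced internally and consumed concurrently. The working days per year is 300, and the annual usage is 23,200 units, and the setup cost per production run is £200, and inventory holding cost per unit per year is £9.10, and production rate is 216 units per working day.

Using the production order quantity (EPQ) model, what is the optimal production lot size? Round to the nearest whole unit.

1,260 units

Daily demand d = 23,200/300 = 77.333; p = 216; 1 − d/p = 0.64198
EPQ = √(2DS / (H(1 − d/p)))
    = √(2 × 23,200 × 200 / (9.1 × 0.64198)) ≈ 1,260.36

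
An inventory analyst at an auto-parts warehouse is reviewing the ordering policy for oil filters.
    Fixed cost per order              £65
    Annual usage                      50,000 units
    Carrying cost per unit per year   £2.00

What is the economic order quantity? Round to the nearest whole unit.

Optimal lot size Q* = (2 × 50,000 × £65 / £2)^½ ≈ 1,802.78

1,803 units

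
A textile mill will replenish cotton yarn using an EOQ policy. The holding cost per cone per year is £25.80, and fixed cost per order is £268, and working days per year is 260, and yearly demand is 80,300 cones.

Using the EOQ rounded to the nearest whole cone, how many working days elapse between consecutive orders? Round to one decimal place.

4.2 days

Optimal lot size Q* = (2 × 80,300 × £268 / £25.8)^½ ≈ 1,291.61 → Q = 1,292 cones
Days between orders = 260 / (D/Q) = 260 / 62.152 ≈ 4.183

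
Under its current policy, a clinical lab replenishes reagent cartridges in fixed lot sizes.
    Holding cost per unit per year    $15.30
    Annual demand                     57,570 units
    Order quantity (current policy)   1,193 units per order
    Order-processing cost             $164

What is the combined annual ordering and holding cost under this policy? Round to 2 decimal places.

Ordering: D/Q × S = 57,570/1,193 × $164 = $7,914.07
Holding:  Q/2 × H = 1,193/2 × $15.3 = $9,126.45
Total = $7,914.07 + $9,126.45 = $17,040.52

$17,040.52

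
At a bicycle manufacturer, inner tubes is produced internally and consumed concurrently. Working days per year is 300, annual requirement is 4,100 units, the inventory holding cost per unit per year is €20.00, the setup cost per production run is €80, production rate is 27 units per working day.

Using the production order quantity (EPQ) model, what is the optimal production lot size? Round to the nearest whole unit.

258 units

Daily demand d = 4,100/300 = 13.667; p = 27; 1 − d/p = 0.49383
EPQ = √(2DS / (H(1 − d/p)))
    = √(2 × 4,100 × 80 / (20 × 0.49383)) ≈ 257.72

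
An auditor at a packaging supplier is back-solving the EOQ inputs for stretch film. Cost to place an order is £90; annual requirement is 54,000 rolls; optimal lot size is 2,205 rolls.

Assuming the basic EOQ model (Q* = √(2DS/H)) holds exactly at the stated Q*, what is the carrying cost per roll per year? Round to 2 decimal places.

£2.00

Since Q* = (2DS/H)^½, squaring gives Q*²·H = 2DS.
H = 2DS / Q² = 2 × 54,000 × 90 / 2,205² = 1.9992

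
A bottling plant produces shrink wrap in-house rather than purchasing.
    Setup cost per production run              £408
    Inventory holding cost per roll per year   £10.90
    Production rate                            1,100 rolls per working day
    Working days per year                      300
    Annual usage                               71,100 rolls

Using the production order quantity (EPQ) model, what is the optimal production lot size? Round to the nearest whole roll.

2,605 rolls

Daily demand d = 71,100/300 = 237.000; p = 1100; 1 − d/p = 0.78455
EPQ = √(2DS / (H(1 − d/p)))
    = √(2 × 71,100 × 408 / (10.9 × 0.78455)) ≈ 2,604.70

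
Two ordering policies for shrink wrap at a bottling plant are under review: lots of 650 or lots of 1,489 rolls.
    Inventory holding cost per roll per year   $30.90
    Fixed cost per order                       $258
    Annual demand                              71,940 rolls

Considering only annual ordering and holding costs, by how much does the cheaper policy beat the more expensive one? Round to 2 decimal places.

Annual cost at Q: ordering D·S/Q plus holding Q·H/2.
TC(650) = (71,940/650)×258 + (650/2)×30.9 = $38,597.15
TC(1,489) = (71,940/1,489)×258 + (1,489/2)×30.9 = $35,470.14
|ΔTC| = |$38,597.15 − $35,470.14| = $3,127.01

$3,127.01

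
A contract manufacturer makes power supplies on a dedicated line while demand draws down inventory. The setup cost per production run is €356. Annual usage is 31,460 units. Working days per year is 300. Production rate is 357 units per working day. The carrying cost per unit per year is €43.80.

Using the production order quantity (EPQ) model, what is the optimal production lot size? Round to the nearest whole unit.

Daily demand d = 31,460/300 = 104.867; p = 357; 1 − d/p = 0.70626
EPQ = √(2DS / (H(1 − d/p)))
    = √(2 × 31,460 × 356 / (43.8 × 0.70626)) ≈ 850.94

851 units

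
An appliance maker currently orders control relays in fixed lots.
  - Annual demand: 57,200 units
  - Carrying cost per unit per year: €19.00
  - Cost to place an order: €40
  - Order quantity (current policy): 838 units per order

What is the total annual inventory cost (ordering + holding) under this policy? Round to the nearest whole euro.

€10,691

Orders/yr = 57,200/838 = 68.258; ordering cost = 68.258 × €40 = €2,730.31
Average inventory = 838/2 = 419; holding cost = 419 × €19 = €7,961.00
Total = €2,730.31 + €7,961.00 = €10,691.31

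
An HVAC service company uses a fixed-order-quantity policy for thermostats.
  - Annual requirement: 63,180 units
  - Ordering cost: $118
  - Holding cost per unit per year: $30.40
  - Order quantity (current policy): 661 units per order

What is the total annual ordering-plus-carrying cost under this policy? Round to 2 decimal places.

$21,325.93

Orders/yr = 63,180/661 = 95.582; ordering cost = 95.582 × $118 = $11,278.73
Average inventory = 661/2 = 330.5; holding cost = 330.5 × $30.4 = $10,047.20
Total = $11,278.73 + $10,047.20 = $21,325.93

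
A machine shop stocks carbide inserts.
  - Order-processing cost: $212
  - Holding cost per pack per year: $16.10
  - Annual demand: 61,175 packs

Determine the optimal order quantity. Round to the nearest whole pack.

1,269 packs

EOQ = √(2DS/H) = √(2 × 61,175 × 212 / 16.1)
    = √(1,611,068.32) ≈ 1,269.28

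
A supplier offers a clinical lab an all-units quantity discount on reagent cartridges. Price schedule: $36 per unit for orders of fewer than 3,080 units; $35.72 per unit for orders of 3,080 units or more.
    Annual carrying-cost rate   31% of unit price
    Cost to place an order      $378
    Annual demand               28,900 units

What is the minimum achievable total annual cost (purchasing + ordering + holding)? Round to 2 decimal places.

$1,052,907.55

H₁ = 31%×$36 = $11.1600;  H₂ = 31%×$35.72 = $11.0732
EOQ₁ = √(2×28,900×378/11.1600) = 1,399.19  (< 3,080, feasible at tier 1)
EOQ₂ = √(2×28,900×378/11.0732) = 1,404.67  (< 3,080 → use Q = 3,080 at tier-2 price)
TC(tier 1 (EOQ₁), Q≈1,399.2) = $1,056,015.00
TC(tier 2, Q≈3,080.0) = $1,052,907.55
Minimum at tier 2: $1,052,907.55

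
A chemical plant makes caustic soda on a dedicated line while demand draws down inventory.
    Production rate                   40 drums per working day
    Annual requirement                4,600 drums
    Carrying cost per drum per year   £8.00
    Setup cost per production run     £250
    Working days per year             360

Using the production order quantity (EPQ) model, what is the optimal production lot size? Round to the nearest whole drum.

650 drums

d = 4,600/360 = 12.7778 drums/day;  effective holding cost H(1 − d/p) = 8·(1 − 12.7778/40) = 5.44444
Q* = √(2DS / H_eff) = √(2·4,600·250 / 5.44444) ≈ 649.96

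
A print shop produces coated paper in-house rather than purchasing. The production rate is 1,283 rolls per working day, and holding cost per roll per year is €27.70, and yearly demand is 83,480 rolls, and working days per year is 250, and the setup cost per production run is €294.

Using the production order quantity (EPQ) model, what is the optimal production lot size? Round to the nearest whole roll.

1,548 rolls

Daily demand d = 83,480/250 = 333.920; p = 1283; 1 − d/p = 0.73973
EPQ = √(2DS / (H(1 − d/p)))
    = √(2 × 83,480 × 294 / (27.7 × 0.73973)) ≈ 1,547.75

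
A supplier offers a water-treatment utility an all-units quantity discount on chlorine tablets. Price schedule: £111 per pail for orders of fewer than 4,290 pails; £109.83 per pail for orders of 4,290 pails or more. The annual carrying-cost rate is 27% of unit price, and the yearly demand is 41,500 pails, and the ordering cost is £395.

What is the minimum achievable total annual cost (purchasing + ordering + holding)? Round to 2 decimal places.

£4,625,374.14

H₁ = 27%×£111 = £29.9700;  H₂ = 27%×£109.83 = £29.6541
EOQ₁ = √(2×41,500×395/29.9700) = 1,045.91  (< 4,290, feasible at tier 1)
EOQ₂ = √(2×41,500×395/29.6541) = 1,051.47  (< 4,290 → use Q = 4,290 at tier-2 price)
TC(tier 1 (EOQ₁), Q≈1,045.9) = £4,637,845.92
TC(tier 2, Q≈4,290.0) = £4,625,374.14
Minimum at tier 2: £4,625,374.14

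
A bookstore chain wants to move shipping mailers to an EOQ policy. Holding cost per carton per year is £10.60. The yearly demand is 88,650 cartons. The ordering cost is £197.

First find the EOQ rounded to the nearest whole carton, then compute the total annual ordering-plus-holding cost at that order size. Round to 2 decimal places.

£19,241.57

2DS/H = 2·88,650·197/10.6 = 3,295,103.77
EOQ = √3,295,103.77 ≈ 1,815.24 → Q = 1,815 cartons
Annual ordering cost = (D/Q)·S = (88,650/1,815) × 197 = £9,622.07
Annual holding cost  = (Q/2)·H = (1,815/2) × 10.6 = £9,619.50
Total = £9,622.07 + £9,619.50 = £19,241.57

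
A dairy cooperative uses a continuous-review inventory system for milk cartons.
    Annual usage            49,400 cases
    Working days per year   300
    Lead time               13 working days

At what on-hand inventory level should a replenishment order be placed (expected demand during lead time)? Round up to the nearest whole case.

Daily demand d = 49,400 / 300 = 164.667 cases/day
Demand during lead time = 164.667 × 13 = 2,140.67
Reorder point = 2,140.67 → round up

2,141 cases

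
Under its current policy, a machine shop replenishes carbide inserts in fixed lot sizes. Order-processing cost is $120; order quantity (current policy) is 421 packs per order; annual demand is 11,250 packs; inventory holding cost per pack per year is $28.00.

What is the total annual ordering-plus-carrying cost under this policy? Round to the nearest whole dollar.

Annual ordering cost = (D/Q)·S = (11,250/421) × 120 = $3,206.65
Annual holding cost  = (Q/2)·H = (421/2) × 28 = $5,894.00
Total = $3,206.65 + $5,894.00 = $9,100.65

$9,101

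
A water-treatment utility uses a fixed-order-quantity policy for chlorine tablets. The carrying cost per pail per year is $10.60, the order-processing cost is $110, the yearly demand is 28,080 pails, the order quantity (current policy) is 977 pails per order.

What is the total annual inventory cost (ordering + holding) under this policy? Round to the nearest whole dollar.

$8,340

Ordering: D/Q × S = 28,080/977 × $110 = $3,161.51
Holding:  Q/2 × H = 977/2 × $10.6 = $5,178.10
Total = $3,161.51 + $5,178.10 = $8,339.61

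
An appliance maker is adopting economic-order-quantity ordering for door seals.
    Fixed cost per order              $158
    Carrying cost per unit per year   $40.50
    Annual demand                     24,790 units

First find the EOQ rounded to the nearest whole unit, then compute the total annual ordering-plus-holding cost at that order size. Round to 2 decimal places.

2DS/H = 2·24,790·158/40.5 = 193,423.21
EOQ = √193,423.21 ≈ 439.80 → Q = 440 units
Ordering: D/Q × S = 24,790/440 × $158 = $8,901.86
Holding:  Q/2 × H = 440/2 × $40.5 = $8,910.00
Total = $8,901.86 + $8,910.00 = $17,811.86

$17,811.86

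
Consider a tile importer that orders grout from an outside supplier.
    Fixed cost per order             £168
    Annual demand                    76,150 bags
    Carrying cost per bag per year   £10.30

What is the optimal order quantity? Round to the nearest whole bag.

1,576 bags

Q* = √(2·D·S / H) = √(2·76,150·168 / 10.3) = √2,484,116.5 ≈ 1,576.11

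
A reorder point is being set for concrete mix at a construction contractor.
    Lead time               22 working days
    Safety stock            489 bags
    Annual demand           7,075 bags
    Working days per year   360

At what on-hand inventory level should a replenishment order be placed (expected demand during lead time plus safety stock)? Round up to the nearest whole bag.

Daily demand d = 7,075 / 360 = 19.653 bags/day
Demand during lead time = 19.653 × 22 = 432.36
Reorder point = 432.36 + 489 = 921.36 → round up

922 bags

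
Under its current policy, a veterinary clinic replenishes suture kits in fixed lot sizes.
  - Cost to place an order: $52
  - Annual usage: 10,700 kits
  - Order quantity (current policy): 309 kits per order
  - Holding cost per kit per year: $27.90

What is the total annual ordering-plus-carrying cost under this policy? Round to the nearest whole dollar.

$6,111

Ordering: D/Q × S = 10,700/309 × $52 = $1,800.65
Holding:  Q/2 × H = 309/2 × $27.9 = $4,310.55
Total = $1,800.65 + $4,310.55 = $6,111.20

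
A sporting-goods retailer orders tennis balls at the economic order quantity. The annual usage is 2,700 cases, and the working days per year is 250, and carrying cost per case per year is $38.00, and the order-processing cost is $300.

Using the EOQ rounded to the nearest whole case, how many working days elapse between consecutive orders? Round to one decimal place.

Q* = √(2·D·S / H) = √(2·2,700·300 / 38) = √42,631.6 ≈ 206.47 → Q = 206 cases
Cycle time = (working days × Q)/D = (250 × 206) / 2,700 = 19.074 days

19.1 days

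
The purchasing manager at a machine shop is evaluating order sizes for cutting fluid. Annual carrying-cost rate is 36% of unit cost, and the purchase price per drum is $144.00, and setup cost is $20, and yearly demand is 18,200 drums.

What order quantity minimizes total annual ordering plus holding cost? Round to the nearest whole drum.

119 drums

H = i·C = 0.36 × $144 = $51.8400 per drum-year
Optimal lot size Q* = (2 × 18,200 × $20 / $51.84)^½ ≈ 118.50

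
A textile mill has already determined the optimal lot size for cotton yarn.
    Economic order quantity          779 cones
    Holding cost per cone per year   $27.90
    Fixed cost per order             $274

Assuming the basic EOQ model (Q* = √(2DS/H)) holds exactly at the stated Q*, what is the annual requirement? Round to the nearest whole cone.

Since Q* = (2DS/H)^½, squaring gives Q*²·H = 2DS.
D = Q²H / (2S) = 779² × 27.9 / (2 × 274) = 30,895.74

30,896 cones per year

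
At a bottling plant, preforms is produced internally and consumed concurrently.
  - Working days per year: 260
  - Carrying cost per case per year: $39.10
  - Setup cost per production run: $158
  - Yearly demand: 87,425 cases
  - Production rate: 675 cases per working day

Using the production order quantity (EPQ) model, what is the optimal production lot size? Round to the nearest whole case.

1,187 cases

Daily demand d = 87,425/260 = 336.250; p = 675; 1 − d/p = 0.50185
EPQ = √(2DS / (H(1 − d/p)))
    = √(2 × 87,425 × 158 / (39.1 × 0.50185)) ≈ 1,186.55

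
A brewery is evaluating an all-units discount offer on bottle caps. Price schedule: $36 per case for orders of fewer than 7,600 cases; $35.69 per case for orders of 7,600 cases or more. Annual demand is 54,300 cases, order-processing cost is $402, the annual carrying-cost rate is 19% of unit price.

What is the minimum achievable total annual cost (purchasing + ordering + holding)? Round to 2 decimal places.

H₁ = 19%×$36 = $6.8400;  H₂ = 19%×$35.69 = $6.7811
EOQ₁ = √(2×54,300×402/6.8400) = 2,526.39  (< 7,600, feasible at tier 1)
EOQ₂ = √(2×54,300×402/6.7811) = 2,537.34  (< 7,600 → use Q = 7,600 at tier-2 price)
TC(tier 1 (EOQ₁), Q≈2,526.4) = $1,972,080.49
TC(tier 2, Q≈7,600.0) = $1,966,607.36
Minimum at tier 2: $1,966,607.36

$1,966,607.36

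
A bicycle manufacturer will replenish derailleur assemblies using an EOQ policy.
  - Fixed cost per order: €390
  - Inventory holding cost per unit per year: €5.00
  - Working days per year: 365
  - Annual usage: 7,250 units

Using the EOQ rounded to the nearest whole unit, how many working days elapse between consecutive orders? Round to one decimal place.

EOQ = √(2DS/H) = √(2 × 7,250 × 390 / 5)
    = √(1,131,000.00) ≈ 1,063.48 → Q = 1,063 units
T = Q/D × 365 days = 1,063/7,250 × 365 = 53.517 days

53.5 days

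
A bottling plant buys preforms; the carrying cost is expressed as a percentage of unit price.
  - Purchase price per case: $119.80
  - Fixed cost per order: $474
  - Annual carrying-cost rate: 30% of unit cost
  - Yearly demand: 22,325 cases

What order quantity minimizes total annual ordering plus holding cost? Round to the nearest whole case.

767 cases

H = i·C = 0.3 × $119.8 = $35.9400 per case-year
EOQ = √(2DS/H) = √(2 × 22,325 × 474 / 35.94)
    = √(588,873.12) ≈ 767.38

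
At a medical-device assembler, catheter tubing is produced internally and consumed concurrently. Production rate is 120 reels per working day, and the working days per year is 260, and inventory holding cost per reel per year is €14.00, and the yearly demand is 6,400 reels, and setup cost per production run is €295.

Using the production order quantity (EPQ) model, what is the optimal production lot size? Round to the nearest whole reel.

Daily demand d = 6,400/260 = 24.615; p = 120; 1 − d/p = 0.79487
EPQ = √(2DS / (H(1 − d/p)))
    = √(2 × 6,400 × 295 / (14 × 0.79487)) ≈ 582.51

583 reels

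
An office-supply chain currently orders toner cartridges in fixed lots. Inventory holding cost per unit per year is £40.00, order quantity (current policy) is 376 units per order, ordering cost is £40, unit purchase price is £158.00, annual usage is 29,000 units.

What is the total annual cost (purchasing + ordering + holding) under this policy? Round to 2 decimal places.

£4,592,605.11

Orders/yr = 29,000/376 = 77.128; ordering cost = 77.128 × £40 = £3,085.11
Average inventory = 376/2 = 188; holding cost = 188 × £40 = £7,520.00
Purchase cost = D·C = 29,000 × 158 = £4,582,000.00
Total = £3,085.11 + £7,520.00 + £4,582,000.00 = £4,592,605.11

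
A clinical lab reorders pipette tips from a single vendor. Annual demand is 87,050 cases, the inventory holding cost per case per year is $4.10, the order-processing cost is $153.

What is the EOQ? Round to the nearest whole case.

Q* = √(2·D·S / H) = √(2·87,050·153 / 4.1) = √6,496,902.4 ≈ 2,548.90

2,549 cases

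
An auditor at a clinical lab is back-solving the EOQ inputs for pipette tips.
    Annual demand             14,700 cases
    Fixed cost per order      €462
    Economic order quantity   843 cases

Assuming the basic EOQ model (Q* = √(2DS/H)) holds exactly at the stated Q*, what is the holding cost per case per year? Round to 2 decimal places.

Since Q* = (2DS/H)^½, squaring gives Q*²·H = 2DS.
H = 2DS / Q² = 2 × 14,700 × 462 / 843² = 19.1132

€19.11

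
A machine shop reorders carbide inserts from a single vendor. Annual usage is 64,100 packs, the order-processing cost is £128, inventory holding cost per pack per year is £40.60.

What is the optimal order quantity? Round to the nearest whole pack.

636 packs

2DS/H = 2·64,100·128/40.6 = 404,177.34
EOQ = √404,177.34 ≈ 635.75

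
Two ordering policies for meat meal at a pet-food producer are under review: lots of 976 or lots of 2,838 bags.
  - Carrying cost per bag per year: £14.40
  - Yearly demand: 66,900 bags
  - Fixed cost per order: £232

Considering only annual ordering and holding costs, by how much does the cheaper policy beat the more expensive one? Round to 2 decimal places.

Annual cost at Q: ordering D·S/Q plus holding Q·H/2.
TC(976) = (66,900/976)×232 + (976/2)×14.4 = £22,929.66
TC(2,838) = (66,900/2,838)×232 + (2,838/2)×14.4 = £25,902.52
Lots of 976 are cheaper by £2,972.86.

£2,972.86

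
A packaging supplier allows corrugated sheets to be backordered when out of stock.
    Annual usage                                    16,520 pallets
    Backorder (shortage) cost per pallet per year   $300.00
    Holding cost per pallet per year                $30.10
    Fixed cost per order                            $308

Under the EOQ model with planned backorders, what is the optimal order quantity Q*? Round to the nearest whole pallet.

610 pallets

Basic EOQ = √(2·16,520·308/30.1) = 581.450
Backorder adjustment √((H+b)/b) = √((30.1+300)/300) = 1.0490
Q* = 581.450 × 1.0490 ≈ 609.92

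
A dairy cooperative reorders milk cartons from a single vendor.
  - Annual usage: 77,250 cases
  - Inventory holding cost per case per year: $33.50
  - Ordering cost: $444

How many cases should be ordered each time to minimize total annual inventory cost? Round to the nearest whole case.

1,431 cases

2DS/H = 2·77,250·444/33.5 = 2,047,701.49
EOQ = √2,047,701.49 ≈ 1,430.98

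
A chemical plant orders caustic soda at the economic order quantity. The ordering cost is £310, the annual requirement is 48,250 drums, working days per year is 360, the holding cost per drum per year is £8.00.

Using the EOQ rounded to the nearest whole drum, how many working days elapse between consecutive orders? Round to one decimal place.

Optimal lot size Q* = (2 × 48,250 × £310 / £8)^½ ≈ 1,933.75 → Q = 1,934 drums
T = Q/D × 360 days = 1,934/48,250 × 360 = 14.430 days

14.4 days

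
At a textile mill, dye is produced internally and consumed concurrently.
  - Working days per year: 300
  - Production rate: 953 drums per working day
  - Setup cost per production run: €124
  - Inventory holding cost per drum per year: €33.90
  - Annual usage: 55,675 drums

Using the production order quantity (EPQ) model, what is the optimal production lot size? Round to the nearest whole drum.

711 drums

d = 55,675/300 = 185.5833 drums/day;  effective holding cost H(1 − d/p) = 33.9·(1 − 185.5833/953) = 27.29845
Q* = √(2DS / H_eff) = √(2·55,675·124 / 27.29845) ≈ 711.19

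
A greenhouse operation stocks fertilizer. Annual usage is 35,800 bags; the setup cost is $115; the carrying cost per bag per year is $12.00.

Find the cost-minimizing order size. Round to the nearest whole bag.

828 bags

2DS/H = 2·35,800·115/12 = 686,166.67
EOQ = √686,166.67 ≈ 828.35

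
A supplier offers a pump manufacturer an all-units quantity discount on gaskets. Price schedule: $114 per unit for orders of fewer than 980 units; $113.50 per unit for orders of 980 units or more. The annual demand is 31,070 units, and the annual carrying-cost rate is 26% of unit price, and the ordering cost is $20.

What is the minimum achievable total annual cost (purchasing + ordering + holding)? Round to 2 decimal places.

$3,541,538.98

H₁ = 26%×$114 = $29.6400;  H₂ = 26%×$113.50 = $29.5100
EOQ₁ = √(2×31,070×20/29.6400) = 204.77  (< 980, feasible at tier 1)
EOQ₂ = √(2×31,070×20/29.5100) = 205.22  (< 980 → use Q = 980 at tier-2 price)
TC(tier 1 (EOQ₁), Q≈204.8) = $3,548,049.32
TC(tier 2, Q≈980.0) = $3,541,538.98
Minimum at tier 2: $3,541,538.98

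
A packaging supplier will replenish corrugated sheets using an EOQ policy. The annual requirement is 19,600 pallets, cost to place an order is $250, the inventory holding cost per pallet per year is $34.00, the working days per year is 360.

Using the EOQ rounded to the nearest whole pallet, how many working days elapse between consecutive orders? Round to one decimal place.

9.9 days

Optimal lot size Q* = (2 × 19,600 × $250 / $34)^½ ≈ 536.88 → Q = 537 pallets
Days between orders = 360 / (D/Q) = 360 / 36.499 ≈ 9.863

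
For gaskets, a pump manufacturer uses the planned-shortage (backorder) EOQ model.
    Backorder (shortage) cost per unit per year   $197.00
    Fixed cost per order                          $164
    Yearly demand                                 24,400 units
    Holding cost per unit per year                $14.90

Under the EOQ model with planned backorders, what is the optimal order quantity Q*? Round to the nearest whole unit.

Basic EOQ = √(2·24,400·164/14.9) = 732.890
Backorder adjustment √((H+b)/b) = √((14.9+197)/197) = 1.0371
Q* = 732.890 × 1.0371 ≈ 760.10

760 units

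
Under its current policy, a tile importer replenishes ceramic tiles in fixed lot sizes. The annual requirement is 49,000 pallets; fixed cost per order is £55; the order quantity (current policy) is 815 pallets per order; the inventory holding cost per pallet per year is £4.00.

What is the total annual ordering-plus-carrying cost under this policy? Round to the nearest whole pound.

Annual ordering cost = (D/Q)·S = (49,000/815) × 55 = £3,306.75
Annual holding cost  = (Q/2)·H = (815/2) × 4 = £1,630.00
Total = £3,306.75 + £1,630.00 = £4,936.75

£4,937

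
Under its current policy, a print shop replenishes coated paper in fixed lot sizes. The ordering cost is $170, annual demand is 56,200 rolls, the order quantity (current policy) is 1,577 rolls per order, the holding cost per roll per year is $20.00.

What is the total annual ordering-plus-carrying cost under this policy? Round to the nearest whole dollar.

Annual ordering cost = (D/Q)·S = (56,200/1,577) × 170 = $6,058.34
Annual holding cost  = (Q/2)·H = (1,577/2) × 20 = $15,770.00
Total = $6,058.34 + $15,770.00 = $21,828.34

$21,828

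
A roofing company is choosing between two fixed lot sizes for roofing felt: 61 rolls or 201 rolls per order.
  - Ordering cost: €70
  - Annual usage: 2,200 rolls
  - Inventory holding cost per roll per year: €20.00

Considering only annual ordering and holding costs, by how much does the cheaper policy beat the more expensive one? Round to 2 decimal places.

€358.42

TC(Q) = (D/Q)S + (Q/2)H
TC(61) = (2,200/61)×70 + (61/2)×20 = €3,134.59
TC(201) = (2,200/201)×70 + (201/2)×20 = €2,776.17
Cheaper: Q = 201.  Difference = €358.42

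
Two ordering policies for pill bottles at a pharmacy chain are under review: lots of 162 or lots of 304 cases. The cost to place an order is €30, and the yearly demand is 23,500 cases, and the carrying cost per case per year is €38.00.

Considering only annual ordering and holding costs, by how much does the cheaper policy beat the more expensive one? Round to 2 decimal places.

€665.23

Annual cost at Q: ordering D·S/Q plus holding Q·H/2.
TC(162) = (23,500/162)×30 + (162/2)×38 = €7,429.85
TC(304) = (23,500/304)×30 + (304/2)×38 = €8,095.08
Cheaper: Q = 162.  Difference = €665.23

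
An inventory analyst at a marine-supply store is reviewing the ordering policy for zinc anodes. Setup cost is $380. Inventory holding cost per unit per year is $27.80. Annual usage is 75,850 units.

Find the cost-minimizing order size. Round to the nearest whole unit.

1,440 units

2DS/H = 2·75,850·380/27.8 = 2,073,597.12
EOQ = √2,073,597.12 ≈ 1,440.00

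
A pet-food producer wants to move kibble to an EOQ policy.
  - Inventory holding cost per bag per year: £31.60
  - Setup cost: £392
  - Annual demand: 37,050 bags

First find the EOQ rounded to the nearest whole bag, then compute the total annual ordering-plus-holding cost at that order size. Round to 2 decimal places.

£30,296.73

Q* = √(2·D·S / H) = √(2·37,050·392 / 31.6) = √919,215.2 ≈ 958.76 → Q = 959 bags
Orders/yr = 37,050/959 = 38.634; ordering cost = 38.634 × £392 = £15,144.53
Average inventory = 959/2 = 479.5; holding cost = 479.5 × £31.6 = £15,152.20
Total = £15,144.53 + £15,152.20 = £30,296.73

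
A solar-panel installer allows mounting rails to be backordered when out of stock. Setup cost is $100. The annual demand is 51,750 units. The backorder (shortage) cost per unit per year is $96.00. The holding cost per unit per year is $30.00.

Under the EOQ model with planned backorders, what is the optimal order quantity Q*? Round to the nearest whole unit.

Basic EOQ = √(2·51,750·100/30) = 587.367
Backorder adjustment √((H+b)/b) = √((30+96)/96) = 1.1456
Q* = 587.367 × 1.1456 ≈ 672.91

673 units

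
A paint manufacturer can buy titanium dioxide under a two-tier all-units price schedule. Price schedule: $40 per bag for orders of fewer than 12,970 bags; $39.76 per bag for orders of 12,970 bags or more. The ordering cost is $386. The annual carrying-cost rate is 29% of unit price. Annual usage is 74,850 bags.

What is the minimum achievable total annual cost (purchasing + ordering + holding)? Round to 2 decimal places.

$3,019,890.09

H₁ = 29%×$40 = $11.6000;  H₂ = 29%×$39.76 = $11.5304
EOQ₁ = √(2×74,850×386/11.6000) = 2,231.90  (< 12,970, feasible at tier 1)
EOQ₂ = √(2×74,850×386/11.5304) = 2,238.63  (< 12,970 → use Q = 12,970 at tier-2 price)
TC(tier 1 (EOQ₁), Q≈2,231.9) = $3,019,890.09
TC(tier 2, Q≈12,970.0) = $3,053,038.25
Minimum at tier 1 (EOQ₁): $3,019,890.09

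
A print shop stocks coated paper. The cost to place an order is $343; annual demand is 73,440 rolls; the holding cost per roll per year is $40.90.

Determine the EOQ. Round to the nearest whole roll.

EOQ = √(2DS/H) = √(2 × 73,440 × 343 / 40.9)
    = √(1,231,780.93) ≈ 1,109.86

1,110 rolls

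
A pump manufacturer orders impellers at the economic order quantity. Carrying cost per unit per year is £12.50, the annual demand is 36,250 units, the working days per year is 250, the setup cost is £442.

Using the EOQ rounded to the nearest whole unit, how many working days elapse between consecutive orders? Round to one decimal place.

11.0 days

EOQ = √(2DS/H) = √(2 × 36,250 × 442 / 12.5)
    = √(2,563,600.00) ≈ 1,601.12 → Q = 1,601 units
Cycle time = (working days × Q)/D = (250 × 1,601) / 36,250 = 11.041 days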